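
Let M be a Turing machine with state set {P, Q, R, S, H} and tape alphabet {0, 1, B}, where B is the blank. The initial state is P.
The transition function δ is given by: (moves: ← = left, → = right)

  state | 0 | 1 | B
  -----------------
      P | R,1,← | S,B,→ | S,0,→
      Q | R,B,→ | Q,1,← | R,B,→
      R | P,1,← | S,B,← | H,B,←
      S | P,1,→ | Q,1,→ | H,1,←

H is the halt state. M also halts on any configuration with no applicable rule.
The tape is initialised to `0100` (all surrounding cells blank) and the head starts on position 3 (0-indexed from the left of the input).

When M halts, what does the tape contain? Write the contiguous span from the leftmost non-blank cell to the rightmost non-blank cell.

01B1

P | 010[0]   read 0 → write 1, move ←, go to R
R | 01[0]1   read 0 → write 1, move ←, go to P
P | 0[1]11   read 1 → write B, move →, go to S
S | 0B[1]1   read 1 → write 1, move →, go to Q
Q | 0B1[1]   read 1 → write 1, move ←, go to Q
Q | 0B[1]1   read 1 → write 1, move ←, go to Q
Q | 0[B]11   read B → write B, move →, go to R
R | 0B[1]1   read 1 → write B, move ←, go to S
S | 0[B]B1   read B → write 1, move ←, go to H
H | [0]1B1
The non-blank tape span at halt is 01B1.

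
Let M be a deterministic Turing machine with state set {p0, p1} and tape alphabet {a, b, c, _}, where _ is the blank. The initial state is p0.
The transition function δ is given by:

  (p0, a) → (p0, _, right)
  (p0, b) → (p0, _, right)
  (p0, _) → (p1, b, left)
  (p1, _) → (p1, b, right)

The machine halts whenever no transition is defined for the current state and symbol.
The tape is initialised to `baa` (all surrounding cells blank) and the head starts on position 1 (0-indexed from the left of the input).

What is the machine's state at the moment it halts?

p1

state=p0 head=1 tape=b[a]a_   (p0,a)→(p0,_,right)
state=p0 head=2 tape=b_[a]_   (p0,a)→(p0,_,right)
state=p0 head=3 tape=b__[_]   (p0,_)→(p1,b,left)
state=p1 head=2 tape=b_[_]b   (p1,_)→(p1,b,right)
state=p1 head=3 tape=b_b[b]
No transition is defined for (p1, b); M halts in state p1.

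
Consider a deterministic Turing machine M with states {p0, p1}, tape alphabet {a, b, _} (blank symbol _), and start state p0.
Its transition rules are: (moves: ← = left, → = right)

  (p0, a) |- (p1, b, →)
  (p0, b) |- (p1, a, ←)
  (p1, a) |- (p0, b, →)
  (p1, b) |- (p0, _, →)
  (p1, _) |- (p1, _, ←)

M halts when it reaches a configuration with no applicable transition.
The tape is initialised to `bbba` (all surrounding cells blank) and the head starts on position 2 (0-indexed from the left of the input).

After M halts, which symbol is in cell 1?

_

state=p0 head=2 tape=bb[b]a_   (p0,b)→(p1,a,←)
state=p1 head=1 tape=b[b]aa_   (p1,b)→(p0,_,→)
state=p0 head=2 tape=b_[a]a_   (p0,a)→(p1,b,→)
state=p1 head=3 tape=b_b[a]_   (p1,a)→(p0,b,→)
state=p0 head=4 tape=b_bb[_]
Cell 1 holds _ when M halts.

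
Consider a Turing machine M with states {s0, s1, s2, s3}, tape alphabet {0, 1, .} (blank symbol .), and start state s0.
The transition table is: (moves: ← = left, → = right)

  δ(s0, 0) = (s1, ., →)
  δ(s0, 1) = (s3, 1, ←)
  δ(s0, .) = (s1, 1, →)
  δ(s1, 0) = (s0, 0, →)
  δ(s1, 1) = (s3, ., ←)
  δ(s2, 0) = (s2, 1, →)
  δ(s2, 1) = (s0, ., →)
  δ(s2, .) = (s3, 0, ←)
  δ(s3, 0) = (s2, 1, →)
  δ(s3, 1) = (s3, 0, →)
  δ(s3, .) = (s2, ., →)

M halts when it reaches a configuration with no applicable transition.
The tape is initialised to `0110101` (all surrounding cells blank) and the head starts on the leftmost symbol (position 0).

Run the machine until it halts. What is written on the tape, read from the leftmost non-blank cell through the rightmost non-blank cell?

state=s0 head=0 tape=[0]110101..   (s0,0)→(s1,.,→)
state=s1 head=1 tape=.[1]10101..   (s1,1)→(s3,.,←)
state=s3 head=0 tape=[.].10101..   (s3,.)→(s2,.,→)
state=s2 head=1 tape=.[.]10101..   (s2,.)→(s3,0,←)
state=s3 head=0 tape=[.]010101..   (s3,.)→(s2,.,→)
state=s2 head=1 tape=.[0]10101..   (s2,0)→(s2,1,→)
state=s2 head=2 tape=.1[1]0101..   (s2,1)→(s0,.,→)
state=s0 head=3 tape=.1.[0]101..   (s0,0)→(s1,.,→)
state=s1 head=4 tape=.1..[1]01..   (s1,1)→(s3,.,←)
state=s3 head=3 tape=.1.[.].01..   (s3,.)→(s2,.,→)
state=s2 head=4 tape=.1..[.]01..   (s2,.)→(s3,0,←)
state=s3 head=3 tape=.1.[.]001..   (s3,.)→(s2,.,→)
state=s2 head=4 tape=.1..[0]01..   (s2,0)→(s2,1,→)
state=s2 head=5 tape=.1..1[0]1..   (s2,0)→(s2,1,→)
state=s2 head=6 tape=.1..11[1]..   (s2,1)→(s0,.,→)
state=s0 head=7 tape=.1..11.[.].   (s0,.)→(s1,1,→)
state=s1 head=8 tape=.1..11.1[.]
The non-blank tape span at halt is 1..11.1.

1..11.1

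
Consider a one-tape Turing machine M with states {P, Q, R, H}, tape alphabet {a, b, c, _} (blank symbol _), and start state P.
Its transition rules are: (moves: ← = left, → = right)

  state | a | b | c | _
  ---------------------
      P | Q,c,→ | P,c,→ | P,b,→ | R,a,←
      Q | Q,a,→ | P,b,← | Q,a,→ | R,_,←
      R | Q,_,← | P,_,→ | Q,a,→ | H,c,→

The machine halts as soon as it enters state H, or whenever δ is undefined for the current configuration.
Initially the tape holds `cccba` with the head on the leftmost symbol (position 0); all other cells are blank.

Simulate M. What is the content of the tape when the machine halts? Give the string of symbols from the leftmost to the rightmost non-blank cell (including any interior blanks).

cab

P | __[c]ccba_   read c → write b, move →, go to P
P | __b[c]cba_   read c → write b, move →, go to P
P | __bb[c]ba_   read c → write b, move →, go to P
P | __bbb[b]a_   read b → write c, move →, go to P
P | __bbbc[a]_   read a → write c, move →, go to Q
Q | __bbbcc[_]   read _ → write _, move ←, go to R
R | __bbbc[c]_   read c → write a, move →, go to Q
Q | __bbbca[_]   read _ → write _, move ←, go to R
R | __bbbc[a]_   read a → write _, move ←, go to Q
Q | __bbb[c]__   read c → write a, move →, go to Q
Q | __bbba[_]_   read _ → write _, move ←, go to R
R | __bbb[a]__   read a → write _, move ←, go to Q
Q | __bb[b]___   read b → write b, move ←, go to P
P | __b[b]b___   read b → write c, move →, go to P
P | __bc[b]___   read b → write c, move →, go to P
P | __bcc[_]__   read _ → write a, move ←, go to R
R | __bc[c]a__   read c → write a, move →, go to Q
Q | __bca[a]__   read a → write a, move →, go to Q
Q | __bcaa[_]_   read _ → write _, move ←, go to R
R | __bca[a]__   read a → write _, move ←, go to Q
Q | __bc[a]___   read a → write a, move →, go to Q
Q | __bca[_]__   read _ → write _, move ←, go to R
R | __bc[a]___   read a → write _, move ←, go to Q
Q | __b[c]____   read c → write a, move →, go to Q
Q | __ba[_]___   read _ → write _, move ←, go to R
R | __b[a]____   read a → write _, move ←, go to Q
Q | __[b]_____   read b → write b, move ←, go to P
P | _[_]b_____   read _ → write a, move ←, go to R
R | [_]ab_____   read _ → write c, move →, go to H
H | c[a]b_____
The non-blank tape span at halt is cab.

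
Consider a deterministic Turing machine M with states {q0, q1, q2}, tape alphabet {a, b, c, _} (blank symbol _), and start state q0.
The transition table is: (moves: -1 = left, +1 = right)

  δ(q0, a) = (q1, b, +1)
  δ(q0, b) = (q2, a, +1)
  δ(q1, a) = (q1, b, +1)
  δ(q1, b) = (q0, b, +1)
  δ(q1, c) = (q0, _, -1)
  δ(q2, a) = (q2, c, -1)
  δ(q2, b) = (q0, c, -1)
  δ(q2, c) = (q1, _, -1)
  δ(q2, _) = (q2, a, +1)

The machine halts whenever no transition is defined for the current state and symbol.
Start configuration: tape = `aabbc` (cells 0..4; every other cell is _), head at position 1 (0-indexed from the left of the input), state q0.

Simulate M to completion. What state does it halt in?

state=q0 head=1 tape=a[a]bbc   (q0,a)→(q1,b,+1)
state=q1 head=2 tape=ab[b]bc   (q1,b)→(q0,b,+1)
state=q0 head=3 tape=abb[b]c   (q0,b)→(q2,a,+1)
state=q2 head=4 tape=abba[c]   (q2,c)→(q1,_,-1)
state=q1 head=3 tape=abb[a]_   (q1,a)→(q1,b,+1)
state=q1 head=4 tape=abbb[_]
No transition is defined for (q1, _); M halts in state q1.

q1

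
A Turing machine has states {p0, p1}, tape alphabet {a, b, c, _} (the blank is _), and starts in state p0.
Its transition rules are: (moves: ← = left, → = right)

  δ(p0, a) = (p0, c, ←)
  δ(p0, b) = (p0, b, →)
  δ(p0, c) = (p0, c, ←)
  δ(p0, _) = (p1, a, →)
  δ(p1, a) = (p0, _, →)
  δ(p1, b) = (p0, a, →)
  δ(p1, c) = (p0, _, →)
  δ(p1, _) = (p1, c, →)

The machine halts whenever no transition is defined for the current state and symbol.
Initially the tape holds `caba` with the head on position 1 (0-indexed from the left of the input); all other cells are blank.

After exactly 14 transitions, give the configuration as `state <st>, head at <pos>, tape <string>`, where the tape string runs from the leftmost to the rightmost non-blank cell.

state=p0 head=1 tape=_c[a]ba   (p0,a)→(p0,c,←)
state=p0 head=0 tape=_[c]cba   (p0,c)→(p0,c,←)
state=p0 head=-1 tape=[_]ccba   (p0,_)→(p1,a,→)
state=p1 head=0 tape=a[c]cba   (p1,c)→(p0,_,→)
state=p0 head=1 tape=a_[c]ba   (p0,c)→(p0,c,←)
state=p0 head=0 tape=a[_]cba   (p0,_)→(p1,a,→)
state=p1 head=1 tape=aa[c]ba   (p1,c)→(p0,_,→)
state=p0 head=2 tape=aa_[b]a   (p0,b)→(p0,b,→)
state=p0 head=3 tape=aa_b[a]   (p0,a)→(p0,c,←)
state=p0 head=2 tape=aa_[b]c   (p0,b)→(p0,b,→)
state=p0 head=3 tape=aa_b[c]   (p0,c)→(p0,c,←)
state=p0 head=2 tape=aa_[b]c   (p0,b)→(p0,b,→)
state=p0 head=3 tape=aa_b[c]   (p0,c)→(p0,c,←)
state=p0 head=2 tape=aa_[b]c   (p0,b)→(p0,b,→)
state=p0 head=3 tape=aa_b[c]
After 14 steps: state p0, head at 3, tape aa_bc.

state p0, head at 3, tape aa_bc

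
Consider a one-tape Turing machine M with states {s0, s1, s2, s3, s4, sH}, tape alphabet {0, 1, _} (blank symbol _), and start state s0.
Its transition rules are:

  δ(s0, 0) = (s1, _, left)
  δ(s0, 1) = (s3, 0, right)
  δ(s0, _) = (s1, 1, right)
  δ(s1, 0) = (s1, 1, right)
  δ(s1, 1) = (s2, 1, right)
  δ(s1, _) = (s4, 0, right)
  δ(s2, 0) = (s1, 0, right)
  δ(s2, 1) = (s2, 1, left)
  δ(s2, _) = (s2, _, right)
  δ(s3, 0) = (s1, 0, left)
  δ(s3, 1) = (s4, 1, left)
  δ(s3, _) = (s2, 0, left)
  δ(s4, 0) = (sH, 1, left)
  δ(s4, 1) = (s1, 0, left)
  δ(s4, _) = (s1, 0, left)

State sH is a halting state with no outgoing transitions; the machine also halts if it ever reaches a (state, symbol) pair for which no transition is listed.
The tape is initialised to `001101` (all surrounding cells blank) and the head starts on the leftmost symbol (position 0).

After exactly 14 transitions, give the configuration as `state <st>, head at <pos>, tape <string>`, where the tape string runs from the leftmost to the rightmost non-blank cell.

state s2, head at -2, tape 1111101

state=s0 head=0 tape=__[0]01101   (s0,0)→(s1,_,left)
state=s1 head=-1 tape=_[_]_01101   (s1,_)→(s4,0,right)
state=s4 head=0 tape=_0[_]01101   (s4,_)→(s1,0,left)
state=s1 head=-1 tape=_[0]001101   (s1,0)→(s1,1,right)
state=s1 head=0 tape=_1[0]01101   (s1,0)→(s1,1,right)
state=s1 head=1 tape=_11[0]1101   (s1,0)→(s1,1,right)
state=s1 head=2 tape=_111[1]101   (s1,1)→(s2,1,right)
state=s2 head=3 tape=_1111[1]01   (s2,1)→(s2,1,left)
state=s2 head=2 tape=_111[1]101   (s2,1)→(s2,1,left)
state=s2 head=1 tape=_11[1]1101   (s2,1)→(s2,1,left)
state=s2 head=0 tape=_1[1]11101   (s2,1)→(s2,1,left)
state=s2 head=-1 tape=_[1]111101   (s2,1)→(s2,1,left)
state=s2 head=-2 tape=[_]1111101   (s2,_)→(s2,_,right)
state=s2 head=-1 tape=_[1]111101   (s2,1)→(s2,1,left)
state=s2 head=-2 tape=[_]1111101
After 14 steps: state s2, head at -2, tape 1111101.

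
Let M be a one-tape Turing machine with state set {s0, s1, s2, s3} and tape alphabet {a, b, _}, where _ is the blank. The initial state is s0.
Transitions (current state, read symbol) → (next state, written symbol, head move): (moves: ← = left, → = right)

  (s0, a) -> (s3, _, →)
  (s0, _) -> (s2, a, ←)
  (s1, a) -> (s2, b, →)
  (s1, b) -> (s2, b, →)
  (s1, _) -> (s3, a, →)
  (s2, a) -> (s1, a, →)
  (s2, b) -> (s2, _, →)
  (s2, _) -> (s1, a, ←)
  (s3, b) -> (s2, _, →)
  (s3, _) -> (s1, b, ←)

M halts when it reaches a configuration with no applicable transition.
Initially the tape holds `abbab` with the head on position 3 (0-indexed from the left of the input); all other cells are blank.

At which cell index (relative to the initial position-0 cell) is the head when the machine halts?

state=s0 head=3 tape=abb[a]b_   (s0,a)→(s3,_,→)
state=s3 head=4 tape=abb_[b]_   (s3,b)→(s2,_,→)
state=s2 head=5 tape=abb__[_]   (s2,_)→(s1,a,←)
state=s1 head=4 tape=abb_[_]a   (s1,_)→(s3,a,→)
state=s3 head=5 tape=abb_a[a]
At halt the head is at cell 5.

5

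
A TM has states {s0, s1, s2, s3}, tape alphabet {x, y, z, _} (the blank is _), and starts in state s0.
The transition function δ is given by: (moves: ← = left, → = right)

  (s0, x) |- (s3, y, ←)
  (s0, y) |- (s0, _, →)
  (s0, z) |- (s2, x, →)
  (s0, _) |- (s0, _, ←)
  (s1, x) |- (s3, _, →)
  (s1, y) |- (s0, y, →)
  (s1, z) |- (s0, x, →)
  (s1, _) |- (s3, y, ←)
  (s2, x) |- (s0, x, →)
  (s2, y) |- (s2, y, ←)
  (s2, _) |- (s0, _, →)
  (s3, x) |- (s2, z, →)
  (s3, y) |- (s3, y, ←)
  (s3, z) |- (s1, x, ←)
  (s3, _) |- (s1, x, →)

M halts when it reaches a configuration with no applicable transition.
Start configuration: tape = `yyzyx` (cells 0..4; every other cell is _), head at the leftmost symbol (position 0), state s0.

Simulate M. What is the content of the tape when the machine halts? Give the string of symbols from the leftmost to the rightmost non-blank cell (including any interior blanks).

s0 | [y]yzyx_   read y → write _, move →, go to s0
s0 | _[y]zyx_   read y → write _, move →, go to s0
s0 | __[z]yx_   read z → write x, move →, go to s2
s2 | __x[y]x_   read y → write y, move ←, go to s2
s2 | __[x]yx_   read x → write x, move →, go to s0
s0 | __x[y]x_   read y → write _, move →, go to s0
s0 | __x_[x]_   read x → write y, move ←, go to s3
s3 | __x[_]y_   read _ → write x, move →, go to s1
s1 | __xx[y]_   read y → write y, move →, go to s0
s0 | __xxy[_]   read _ → write _, move ←, go to s0
s0 | __xx[y]_   read y → write _, move →, go to s0
s0 | __xx_[_]   read _ → write _, move ←, go to s0
s0 | __xx[_]_   read _ → write _, move ←, go to s0
s0 | __x[x]__   read x → write y, move ←, go to s3
s3 | __[x]y__   read x → write z, move →, go to s2
s2 | __z[y]__   read y → write y, move ←, go to s2
s2 | __[z]y__
The non-blank tape span at halt is zy.

zy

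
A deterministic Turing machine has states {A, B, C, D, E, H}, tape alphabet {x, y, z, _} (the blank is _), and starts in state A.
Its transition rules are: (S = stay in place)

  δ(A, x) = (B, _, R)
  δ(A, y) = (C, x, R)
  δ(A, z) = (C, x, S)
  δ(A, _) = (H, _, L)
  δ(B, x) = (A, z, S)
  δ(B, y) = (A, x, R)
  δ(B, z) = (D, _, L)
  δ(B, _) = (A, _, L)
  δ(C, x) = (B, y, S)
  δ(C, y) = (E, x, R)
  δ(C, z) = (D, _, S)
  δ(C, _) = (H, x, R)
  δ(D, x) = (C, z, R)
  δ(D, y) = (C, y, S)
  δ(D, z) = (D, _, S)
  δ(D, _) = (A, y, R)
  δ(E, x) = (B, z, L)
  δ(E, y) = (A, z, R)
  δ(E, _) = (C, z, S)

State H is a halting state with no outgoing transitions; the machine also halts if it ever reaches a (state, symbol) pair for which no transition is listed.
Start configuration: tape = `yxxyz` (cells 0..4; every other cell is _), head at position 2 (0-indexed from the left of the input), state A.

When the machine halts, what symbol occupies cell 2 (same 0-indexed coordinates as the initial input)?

_

A | yx[x]yz_   read x → write _, move R, go to B
B | yx_[y]z_   read y → write x, move R, go to A
A | yx_x[z]_   read z → write x, move S, go to C
C | yx_x[x]_   read x → write y, move S, go to B
B | yx_x[y]_   read y → write x, move R, go to A
A | yx_xx[_]   read _ → write _, move L, go to H
H | yx_x[x]_
Cell 2 holds _ when M halts.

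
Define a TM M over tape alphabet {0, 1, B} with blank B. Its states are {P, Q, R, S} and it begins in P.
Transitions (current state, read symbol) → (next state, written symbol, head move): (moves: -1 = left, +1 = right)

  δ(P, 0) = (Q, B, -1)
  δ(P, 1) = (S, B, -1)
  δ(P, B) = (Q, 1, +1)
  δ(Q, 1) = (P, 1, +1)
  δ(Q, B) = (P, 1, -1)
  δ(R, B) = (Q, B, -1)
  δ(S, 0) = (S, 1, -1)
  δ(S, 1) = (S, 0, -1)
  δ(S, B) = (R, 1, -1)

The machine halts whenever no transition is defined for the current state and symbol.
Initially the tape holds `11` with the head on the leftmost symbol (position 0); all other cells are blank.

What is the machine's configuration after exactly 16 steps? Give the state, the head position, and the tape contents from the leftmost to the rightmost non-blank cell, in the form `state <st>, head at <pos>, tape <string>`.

state S, head at -2, tape 111000B1

P | BBBB[1]1BB   read 1 → write B, move -1, go to S
S | BBB[B]B1BB   read B → write 1, move -1, go to R
R | BB[B]1B1BB   read B → write B, move -1, go to Q
Q | B[B]B1B1BB   read B → write 1, move -1, go to P
P | [B]1B1B1BB   read B → write 1, move +1, go to Q
Q | 1[1]B1B1BB   read 1 → write 1, move +1, go to P
P | 11[B]1B1BB   read B → write 1, move +1, go to Q
Q | 111[1]B1BB   read 1 → write 1, move +1, go to P
P | 1111[B]1BB   read B → write 1, move +1, go to Q
Q | 11111[1]BB   read 1 → write 1, move +1, go to P
P | 111111[B]B   read B → write 1, move +1, go to Q
Q | 1111111[B]   read B → write 1, move -1, go to P
P | 111111[1]1   read 1 → write B, move -1, go to S
S | 11111[1]B1   read 1 → write 0, move -1, go to S
S | 1111[1]0B1   read 1 → write 0, move -1, go to S
S | 111[1]00B1   read 1 → write 0, move -1, go to S
S | 11[1]000B1
After 16 steps: state S, head at -2, tape 111000B1.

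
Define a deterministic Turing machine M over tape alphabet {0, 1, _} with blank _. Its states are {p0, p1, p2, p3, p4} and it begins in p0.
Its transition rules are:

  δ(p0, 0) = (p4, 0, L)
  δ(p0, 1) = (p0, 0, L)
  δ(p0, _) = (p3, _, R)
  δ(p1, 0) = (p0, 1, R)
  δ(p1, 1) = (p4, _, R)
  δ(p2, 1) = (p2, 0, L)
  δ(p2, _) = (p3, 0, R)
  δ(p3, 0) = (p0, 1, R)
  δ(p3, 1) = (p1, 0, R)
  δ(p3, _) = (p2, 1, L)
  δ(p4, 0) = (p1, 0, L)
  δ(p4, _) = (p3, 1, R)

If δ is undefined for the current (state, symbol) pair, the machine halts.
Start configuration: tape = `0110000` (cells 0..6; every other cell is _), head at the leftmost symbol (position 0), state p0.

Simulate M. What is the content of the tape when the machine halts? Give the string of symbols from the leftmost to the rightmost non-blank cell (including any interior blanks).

p0 | __[0]110000   read 0 → write 0, move L, go to p4
p4 | _[_]0110000   read _ → write 1, move R, go to p3
p3 | _1[0]110000   read 0 → write 1, move R, go to p0
p0 | _11[1]10000   read 1 → write 0, move L, go to p0
p0 | _1[1]010000   read 1 → write 0, move L, go to p0
p0 | _[1]0010000   read 1 → write 0, move L, go to p0
p0 | [_]00010000   read _ → write _, move R, go to p3
p3 | _[0]0010000   read 0 → write 1, move R, go to p0
p0 | _1[0]010000   read 0 → write 0, move L, go to p4
p4 | _[1]0010000
The non-blank tape span at halt is 10010000.

10010000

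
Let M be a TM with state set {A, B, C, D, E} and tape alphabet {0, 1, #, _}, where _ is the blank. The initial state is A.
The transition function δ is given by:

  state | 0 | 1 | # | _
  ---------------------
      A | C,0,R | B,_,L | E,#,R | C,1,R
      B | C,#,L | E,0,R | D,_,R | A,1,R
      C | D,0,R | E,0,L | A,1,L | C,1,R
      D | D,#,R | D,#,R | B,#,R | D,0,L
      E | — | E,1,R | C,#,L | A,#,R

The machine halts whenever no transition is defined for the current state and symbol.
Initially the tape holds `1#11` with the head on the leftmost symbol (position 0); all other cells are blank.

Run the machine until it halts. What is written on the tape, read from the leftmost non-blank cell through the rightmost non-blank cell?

10#0#0#

state=A head=0 tape=__[1]#11_   (A,1)→(B,_,L)
state=B head=-1 tape=_[_]_#11_   (B,_)→(A,1,R)
state=A head=0 tape=_1[_]#11_   (A,_)→(C,1,R)
state=C head=1 tape=_11[#]11_   (C,#)→(A,1,L)
state=A head=0 tape=_1[1]111_   (A,1)→(B,_,L)
state=B head=-1 tape=_[1]_111_   (B,1)→(E,0,R)
state=E head=0 tape=_0[_]111_   (E,_)→(A,#,R)
state=A head=1 tape=_0#[1]11_   (A,1)→(B,_,L)
state=B head=0 tape=_0[#]_11_   (B,#)→(D,_,R)
state=D head=1 tape=_0_[_]11_   (D,_)→(D,0,L)
state=D head=0 tape=_0[_]011_   (D,_)→(D,0,L)
state=D head=-1 tape=_[0]0011_   (D,0)→(D,#,R)
state=D head=0 tape=_#[0]011_   (D,0)→(D,#,R)
state=D head=1 tape=_##[0]11_   (D,0)→(D,#,R)
state=D head=2 tape=_###[1]1_   (D,1)→(D,#,R)
state=D head=3 tape=_####[1]_   (D,1)→(D,#,R)
state=D head=4 tape=_#####[_]   (D,_)→(D,0,L)
state=D head=3 tape=_####[#]0   (D,#)→(B,#,R)
state=B head=4 tape=_#####[0]   (B,0)→(C,#,L)
state=C head=3 tape=_####[#]#   (C,#)→(A,1,L)
state=A head=2 tape=_###[#]1#   (A,#)→(E,#,R)
state=E head=3 tape=_####[1]#   (E,1)→(E,1,R)
state=E head=4 tape=_####1[#]   (E,#)→(C,#,L)
state=C head=3 tape=_####[1]#   (C,1)→(E,0,L)
state=E head=2 tape=_###[#]0#   (E,#)→(C,#,L)
state=C head=1 tape=_##[#]#0#   (C,#)→(A,1,L)
state=A head=0 tape=_#[#]1#0#   (A,#)→(E,#,R)
state=E head=1 tape=_##[1]#0#   (E,1)→(E,1,R)
state=E head=2 tape=_##1[#]0#   (E,#)→(C,#,L)
state=C head=1 tape=_##[1]#0#   (C,1)→(E,0,L)
state=E head=0 tape=_#[#]0#0#   (E,#)→(C,#,L)
state=C head=-1 tape=_[#]#0#0#   (C,#)→(A,1,L)
state=A head=-2 tape=[_]1#0#0#   (A,_)→(C,1,R)
state=C head=-1 tape=1[1]#0#0#   (C,1)→(E,0,L)
state=E head=-2 tape=[1]0#0#0#   (E,1)→(E,1,R)
state=E head=-1 tape=1[0]#0#0#
The non-blank tape span at halt is 10#0#0#.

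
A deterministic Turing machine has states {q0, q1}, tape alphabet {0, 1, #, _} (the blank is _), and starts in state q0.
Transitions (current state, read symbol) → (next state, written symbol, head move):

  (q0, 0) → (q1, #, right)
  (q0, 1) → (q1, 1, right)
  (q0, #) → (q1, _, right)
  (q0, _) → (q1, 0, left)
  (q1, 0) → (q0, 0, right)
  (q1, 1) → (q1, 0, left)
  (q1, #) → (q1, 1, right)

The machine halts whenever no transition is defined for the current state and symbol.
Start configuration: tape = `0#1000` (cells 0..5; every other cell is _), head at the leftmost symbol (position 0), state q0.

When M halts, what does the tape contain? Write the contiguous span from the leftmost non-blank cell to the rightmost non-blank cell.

10#0#0#

q0 | [0]#1000__   read 0 → write #, move right, go to q1
q1 | #[#]1000__   read # → write 1, move right, go to q1
q1 | #1[1]000__   read 1 → write 0, move left, go to q1
q1 | #[1]0000__   read 1 → write 0, move left, go to q1
q1 | [#]00000__   read # → write 1, move right, go to q1
q1 | 1[0]0000__   read 0 → write 0, move right, go to q0
q0 | 10[0]000__   read 0 → write #, move right, go to q1
q1 | 10#[0]00__   read 0 → write 0, move right, go to q0
q0 | 10#0[0]0__   read 0 → write #, move right, go to q1
q1 | 10#0#[0]__   read 0 → write 0, move right, go to q0
q0 | 10#0#0[_]_   read _ → write 0, move left, go to q1
q1 | 10#0#[0]0_   read 0 → write 0, move right, go to q0
q0 | 10#0#0[0]_   read 0 → write #, move right, go to q1
q1 | 10#0#0#[_]
The non-blank tape span at halt is 10#0#0#.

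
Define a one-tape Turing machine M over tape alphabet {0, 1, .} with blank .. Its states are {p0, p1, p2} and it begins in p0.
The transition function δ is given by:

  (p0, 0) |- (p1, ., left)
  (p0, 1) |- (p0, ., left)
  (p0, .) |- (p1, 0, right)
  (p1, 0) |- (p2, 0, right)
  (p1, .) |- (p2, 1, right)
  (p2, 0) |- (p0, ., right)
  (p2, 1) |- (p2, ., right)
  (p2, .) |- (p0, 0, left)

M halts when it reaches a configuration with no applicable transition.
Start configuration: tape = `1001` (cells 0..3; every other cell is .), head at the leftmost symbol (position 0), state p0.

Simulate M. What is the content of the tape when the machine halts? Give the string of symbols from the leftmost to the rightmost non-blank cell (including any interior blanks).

01.01..0

state=p0 head=0 tape=...[1]001.   (p0,1)→(p0,.,left)
state=p0 head=-1 tape=..[.].001.   (p0,.)→(p1,0,right)
state=p1 head=0 tape=..0[.]001.   (p1,.)→(p2,1,right)
state=p2 head=1 tape=..01[0]01.   (p2,0)→(p0,.,right)
state=p0 head=2 tape=..01.[0]1.   (p0,0)→(p1,.,left)
state=p1 head=1 tape=..01[.].1.   (p1,.)→(p2,1,right)
state=p2 head=2 tape=..011[.]1.   (p2,.)→(p0,0,left)
state=p0 head=1 tape=..01[1]01.   (p0,1)→(p0,.,left)
state=p0 head=0 tape=..0[1].01.   (p0,1)→(p0,.,left)
state=p0 head=-1 tape=..[0]..01.   (p0,0)→(p1,.,left)
state=p1 head=-2 tape=.[.]...01.   (p1,.)→(p2,1,right)
state=p2 head=-1 tape=.1[.]..01.   (p2,.)→(p0,0,left)
state=p0 head=-2 tape=.[1]0..01.   (p0,1)→(p0,.,left)
state=p0 head=-3 tape=[.].0..01.   (p0,.)→(p1,0,right)
state=p1 head=-2 tape=0[.]0..01.   (p1,.)→(p2,1,right)
state=p2 head=-1 tape=01[0]..01.   (p2,0)→(p0,.,right)
state=p0 head=0 tape=01.[.].01.   (p0,.)→(p1,0,right)
state=p1 head=1 tape=01.0[.]01.   (p1,.)→(p2,1,right)
state=p2 head=2 tape=01.01[0]1.   (p2,0)→(p0,.,right)
state=p0 head=3 tape=01.01.[1].   (p0,1)→(p0,.,left)
state=p0 head=2 tape=01.01[.]..   (p0,.)→(p1,0,right)
state=p1 head=3 tape=01.010[.].   (p1,.)→(p2,1,right)
state=p2 head=4 tape=01.0101[.]   (p2,.)→(p0,0,left)
state=p0 head=3 tape=01.010[1]0   (p0,1)→(p0,.,left)
state=p0 head=2 tape=01.01[0].0   (p0,0)→(p1,.,left)
state=p1 head=1 tape=01.0[1]..0
The non-blank tape span at halt is 01.01..0.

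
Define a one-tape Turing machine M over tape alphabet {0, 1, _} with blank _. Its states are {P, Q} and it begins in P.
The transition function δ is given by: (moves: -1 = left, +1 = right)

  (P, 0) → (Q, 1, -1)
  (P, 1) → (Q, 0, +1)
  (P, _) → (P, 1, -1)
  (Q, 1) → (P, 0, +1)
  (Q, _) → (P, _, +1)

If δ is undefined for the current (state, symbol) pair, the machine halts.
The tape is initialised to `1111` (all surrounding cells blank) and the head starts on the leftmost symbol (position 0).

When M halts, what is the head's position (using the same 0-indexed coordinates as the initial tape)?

2

state=P head=0 tape=[1]111_   (P,1)→(Q,0,+1)
state=Q head=1 tape=0[1]11_   (Q,1)→(P,0,+1)
state=P head=2 tape=00[1]1_   (P,1)→(Q,0,+1)
state=Q head=3 tape=000[1]_   (Q,1)→(P,0,+1)
state=P head=4 tape=0000[_]   (P,_)→(P,1,-1)
state=P head=3 tape=000[0]1   (P,0)→(Q,1,-1)
state=Q head=2 tape=00[0]11
At halt the head is at cell 2.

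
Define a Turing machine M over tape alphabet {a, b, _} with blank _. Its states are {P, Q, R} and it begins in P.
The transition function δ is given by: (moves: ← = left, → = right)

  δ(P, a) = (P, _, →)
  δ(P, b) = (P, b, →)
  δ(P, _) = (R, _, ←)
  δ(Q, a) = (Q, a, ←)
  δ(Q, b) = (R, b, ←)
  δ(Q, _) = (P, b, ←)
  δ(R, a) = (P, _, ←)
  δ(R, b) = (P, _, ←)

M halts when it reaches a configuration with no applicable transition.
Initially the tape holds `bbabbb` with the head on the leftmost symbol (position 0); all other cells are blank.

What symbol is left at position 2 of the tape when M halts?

_

state=P head=0 tape=__[b]babbb_   (P,b)→(P,b,→)
state=P head=1 tape=__b[b]abbb_   (P,b)→(P,b,→)
state=P head=2 tape=__bb[a]bbb_   (P,a)→(P,_,→)
state=P head=3 tape=__bb_[b]bb_   (P,b)→(P,b,→)
state=P head=4 tape=__bb_b[b]b_   (P,b)→(P,b,→)
state=P head=5 tape=__bb_bb[b]_   (P,b)→(P,b,→)
state=P head=6 tape=__bb_bbb[_]   (P,_)→(R,_,←)
state=R head=5 tape=__bb_bb[b]_   (R,b)→(P,_,←)
state=P head=4 tape=__bb_b[b]__   (P,b)→(P,b,→)
state=P head=5 tape=__bb_bb[_]_   (P,_)→(R,_,←)
state=R head=4 tape=__bb_b[b]__   (R,b)→(P,_,←)
state=P head=3 tape=__bb_[b]___   (P,b)→(P,b,→)
state=P head=4 tape=__bb_b[_]__   (P,_)→(R,_,←)
state=R head=3 tape=__bb_[b]___   (R,b)→(P,_,←)
state=P head=2 tape=__bb[_]____   (P,_)→(R,_,←)
state=R head=1 tape=__b[b]_____   (R,b)→(P,_,←)
state=P head=0 tape=__[b]______   (P,b)→(P,b,→)
state=P head=1 tape=__b[_]_____   (P,_)→(R,_,←)
state=R head=0 tape=__[b]______   (R,b)→(P,_,←)
state=P head=-1 tape=_[_]_______   (P,_)→(R,_,←)
state=R head=-2 tape=[_]________
Cell 2 holds _ when M halts.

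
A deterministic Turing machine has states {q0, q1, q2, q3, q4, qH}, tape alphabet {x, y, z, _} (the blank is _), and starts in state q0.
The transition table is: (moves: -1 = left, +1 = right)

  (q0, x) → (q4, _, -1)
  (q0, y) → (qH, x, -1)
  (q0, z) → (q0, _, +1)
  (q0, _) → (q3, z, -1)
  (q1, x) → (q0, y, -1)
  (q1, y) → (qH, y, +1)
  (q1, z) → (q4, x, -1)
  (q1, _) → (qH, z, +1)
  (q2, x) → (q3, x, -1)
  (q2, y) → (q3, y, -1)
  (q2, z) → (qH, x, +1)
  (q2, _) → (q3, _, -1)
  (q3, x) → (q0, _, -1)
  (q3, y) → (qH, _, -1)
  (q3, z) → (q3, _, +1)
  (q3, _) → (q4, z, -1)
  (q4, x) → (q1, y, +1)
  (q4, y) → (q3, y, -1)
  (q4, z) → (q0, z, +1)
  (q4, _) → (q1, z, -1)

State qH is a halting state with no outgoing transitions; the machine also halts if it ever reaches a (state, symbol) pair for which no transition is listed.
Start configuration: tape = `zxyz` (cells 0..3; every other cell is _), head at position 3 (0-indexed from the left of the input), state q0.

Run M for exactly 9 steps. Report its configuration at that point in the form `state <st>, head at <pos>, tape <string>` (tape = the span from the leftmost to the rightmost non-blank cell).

q0 | __zxy[z]_   read z → write _, move +1, go to q0
q0 | __zxy_[_]   read _ → write z, move -1, go to q3
q3 | __zxy[_]z   read _ → write z, move -1, go to q4
q4 | __zx[y]zz   read y → write y, move -1, go to q3
q3 | __z[x]yzz   read x → write _, move -1, go to q0
q0 | __[z]_yzz   read z → write _, move +1, go to q0
q0 | ___[_]yzz   read _ → write z, move -1, go to q3
q3 | __[_]zyzz   read _ → write z, move -1, go to q4
q4 | _[_]zzyzz   read _ → write z, move -1, go to q1
q1 | [_]zzzyzz
After 9 steps: state q1, head at -2, tape zzzyzz.

state q1, head at -2, tape zzzyzz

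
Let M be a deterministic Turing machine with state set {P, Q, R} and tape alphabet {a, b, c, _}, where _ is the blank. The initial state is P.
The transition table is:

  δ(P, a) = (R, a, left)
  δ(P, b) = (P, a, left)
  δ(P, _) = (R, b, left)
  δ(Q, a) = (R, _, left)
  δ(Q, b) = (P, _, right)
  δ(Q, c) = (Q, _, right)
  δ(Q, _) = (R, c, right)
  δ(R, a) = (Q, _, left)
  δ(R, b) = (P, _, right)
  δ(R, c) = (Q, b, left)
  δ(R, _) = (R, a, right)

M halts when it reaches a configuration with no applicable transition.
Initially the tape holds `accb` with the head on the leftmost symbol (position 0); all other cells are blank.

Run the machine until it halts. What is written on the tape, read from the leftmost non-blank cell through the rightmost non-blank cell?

aaaa_cb

state=P head=0 tape=___[a]ccb   (P,a)→(R,a,left)
state=R head=-1 tape=__[_]accb   (R,_)→(R,a,right)
state=R head=0 tape=__a[a]ccb   (R,a)→(Q,_,left)
state=Q head=-1 tape=__[a]_ccb   (Q,a)→(R,_,left)
state=R head=-2 tape=_[_]__ccb   (R,_)→(R,a,right)
state=R head=-1 tape=_a[_]_ccb   (R,_)→(R,a,right)
state=R head=0 tape=_aa[_]ccb   (R,_)→(R,a,right)
state=R head=1 tape=_aaa[c]cb   (R,c)→(Q,b,left)
state=Q head=0 tape=_aa[a]bcb   (Q,a)→(R,_,left)
state=R head=-1 tape=_a[a]_bcb   (R,a)→(Q,_,left)
state=Q head=-2 tape=_[a]__bcb   (Q,a)→(R,_,left)
state=R head=-3 tape=[_]___bcb   (R,_)→(R,a,right)
state=R head=-2 tape=a[_]__bcb   (R,_)→(R,a,right)
state=R head=-1 tape=aa[_]_bcb   (R,_)→(R,a,right)
state=R head=0 tape=aaa[_]bcb   (R,_)→(R,a,right)
state=R head=1 tape=aaaa[b]cb   (R,b)→(P,_,right)
state=P head=2 tape=aaaa_[c]b
The non-blank tape span at halt is aaaa_cb.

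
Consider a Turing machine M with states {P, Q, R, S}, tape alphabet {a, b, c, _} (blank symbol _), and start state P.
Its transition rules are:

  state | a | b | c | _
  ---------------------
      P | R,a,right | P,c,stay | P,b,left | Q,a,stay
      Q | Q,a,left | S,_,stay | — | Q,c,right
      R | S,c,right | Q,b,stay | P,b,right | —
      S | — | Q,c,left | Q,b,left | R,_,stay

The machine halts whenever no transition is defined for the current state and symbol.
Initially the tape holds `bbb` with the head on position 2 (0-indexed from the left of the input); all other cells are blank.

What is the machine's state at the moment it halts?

Q

state=P head=2 tape=__bb[b]   (P,b)→(P,c,stay)
state=P head=2 tape=__bb[c]   (P,c)→(P,b,left)
state=P head=1 tape=__b[b]b   (P,b)→(P,c,stay)
state=P head=1 tape=__b[c]b   (P,c)→(P,b,left)
state=P head=0 tape=__[b]bb   (P,b)→(P,c,stay)
state=P head=0 tape=__[c]bb   (P,c)→(P,b,left)
state=P head=-1 tape=_[_]bbb   (P,_)→(Q,a,stay)
state=Q head=-1 tape=_[a]bbb   (Q,a)→(Q,a,left)
state=Q head=-2 tape=[_]abbb   (Q,_)→(Q,c,right)
state=Q head=-1 tape=c[a]bbb   (Q,a)→(Q,a,left)
state=Q head=-2 tape=[c]abbb
No transition is defined for (Q, c); M halts in state Q.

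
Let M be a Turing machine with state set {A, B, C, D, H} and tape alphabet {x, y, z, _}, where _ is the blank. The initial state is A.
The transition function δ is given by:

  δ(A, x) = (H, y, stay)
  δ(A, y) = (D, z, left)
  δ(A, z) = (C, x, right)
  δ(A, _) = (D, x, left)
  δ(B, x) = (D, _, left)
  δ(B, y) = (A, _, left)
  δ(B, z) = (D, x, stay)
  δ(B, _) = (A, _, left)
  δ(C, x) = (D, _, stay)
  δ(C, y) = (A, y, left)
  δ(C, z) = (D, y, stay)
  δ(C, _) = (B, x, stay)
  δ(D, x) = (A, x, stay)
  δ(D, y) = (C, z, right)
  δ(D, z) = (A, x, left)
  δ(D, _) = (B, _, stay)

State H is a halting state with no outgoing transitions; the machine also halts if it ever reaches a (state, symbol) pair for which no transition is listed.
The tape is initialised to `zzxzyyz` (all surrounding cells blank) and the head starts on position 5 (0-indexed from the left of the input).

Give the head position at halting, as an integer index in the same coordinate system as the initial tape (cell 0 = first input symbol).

state=A head=5 tape=zzxzy[y]z_   (A,y)→(D,z,left)
state=D head=4 tape=zzxz[y]zz_   (D,y)→(C,z,right)
state=C head=5 tape=zzxzz[z]z_   (C,z)→(D,y,stay)
state=D head=5 tape=zzxzz[y]z_   (D,y)→(C,z,right)
state=C head=6 tape=zzxzzz[z]_   (C,z)→(D,y,stay)
state=D head=6 tape=zzxzzz[y]_   (D,y)→(C,z,right)
state=C head=7 tape=zzxzzzz[_]   (C,_)→(B,x,stay)
state=B head=7 tape=zzxzzzz[x]   (B,x)→(D,_,left)
state=D head=6 tape=zzxzzz[z]_   (D,z)→(A,x,left)
state=A head=5 tape=zzxzz[z]x_   (A,z)→(C,x,right)
state=C head=6 tape=zzxzzx[x]_   (C,x)→(D,_,stay)
state=D head=6 tape=zzxzzx[_]_   (D,_)→(B,_,stay)
state=B head=6 tape=zzxzzx[_]_   (B,_)→(A,_,left)
state=A head=5 tape=zzxzz[x]__   (A,x)→(H,y,stay)
state=H head=5 tape=zzxzz[y]__
At halt the head is at cell 5.

5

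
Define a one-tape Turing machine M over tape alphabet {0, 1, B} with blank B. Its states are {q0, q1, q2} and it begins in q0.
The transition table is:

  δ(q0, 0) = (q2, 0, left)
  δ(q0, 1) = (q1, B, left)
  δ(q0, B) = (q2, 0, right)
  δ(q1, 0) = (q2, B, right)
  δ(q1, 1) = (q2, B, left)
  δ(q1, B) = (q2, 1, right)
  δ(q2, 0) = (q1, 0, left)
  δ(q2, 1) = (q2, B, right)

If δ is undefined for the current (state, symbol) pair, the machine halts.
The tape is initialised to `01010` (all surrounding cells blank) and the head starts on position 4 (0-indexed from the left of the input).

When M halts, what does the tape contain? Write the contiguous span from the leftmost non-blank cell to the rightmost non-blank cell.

0B0B0

state=q0 head=4 tape=BB0101[0]   (q0,0)→(q2,0,left)
state=q2 head=3 tape=BB010[1]0   (q2,1)→(q2,B,right)
state=q2 head=4 tape=BB010B[0]   (q2,0)→(q1,0,left)
state=q1 head=3 tape=BB010[B]0   (q1,B)→(q2,1,right)
state=q2 head=4 tape=BB0101[0]   (q2,0)→(q1,0,left)
state=q1 head=3 tape=BB010[1]0   (q1,1)→(q2,B,left)
state=q2 head=2 tape=BB01[0]B0   (q2,0)→(q1,0,left)
state=q1 head=1 tape=BB0[1]0B0   (q1,1)→(q2,B,left)
state=q2 head=0 tape=BB[0]B0B0   (q2,0)→(q1,0,left)
state=q1 head=-1 tape=B[B]0B0B0   (q1,B)→(q2,1,right)
state=q2 head=0 tape=B1[0]B0B0   (q2,0)→(q1,0,left)
state=q1 head=-1 tape=B[1]0B0B0   (q1,1)→(q2,B,left)
state=q2 head=-2 tape=[B]B0B0B0
The non-blank tape span at halt is 0B0B0.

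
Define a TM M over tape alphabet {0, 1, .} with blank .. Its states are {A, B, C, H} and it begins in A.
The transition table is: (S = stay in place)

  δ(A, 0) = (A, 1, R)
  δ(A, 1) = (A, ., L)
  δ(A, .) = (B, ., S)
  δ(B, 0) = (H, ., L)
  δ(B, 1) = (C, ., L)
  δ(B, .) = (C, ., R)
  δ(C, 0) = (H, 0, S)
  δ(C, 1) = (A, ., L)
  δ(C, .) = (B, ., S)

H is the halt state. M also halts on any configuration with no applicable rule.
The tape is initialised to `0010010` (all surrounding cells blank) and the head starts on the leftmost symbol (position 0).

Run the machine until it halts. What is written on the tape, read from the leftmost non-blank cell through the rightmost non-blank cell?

0010

A | .[0]010010   read 0 → write 1, move R, go to A
A | .1[0]10010   read 0 → write 1, move R, go to A
A | .11[1]0010   read 1 → write ., move L, go to A
A | .1[1].0010   read 1 → write ., move L, go to A
A | .[1]..0010   read 1 → write ., move L, go to A
A | [.]...0010   read . → write ., move S, go to B
B | [.]...0010   read . → write ., move R, go to C
C | .[.]..0010   read . → write ., move S, go to B
B | .[.]..0010   read . → write ., move R, go to C
C | ..[.].0010   read . → write ., move S, go to B
B | ..[.].0010   read . → write ., move R, go to C
C | ...[.]0010   read . → write ., move S, go to B
B | ...[.]0010   read . → write ., move R, go to C
C | ....[0]010   read 0 → write 0, move S, go to H
H | ....[0]010
The non-blank tape span at halt is 0010.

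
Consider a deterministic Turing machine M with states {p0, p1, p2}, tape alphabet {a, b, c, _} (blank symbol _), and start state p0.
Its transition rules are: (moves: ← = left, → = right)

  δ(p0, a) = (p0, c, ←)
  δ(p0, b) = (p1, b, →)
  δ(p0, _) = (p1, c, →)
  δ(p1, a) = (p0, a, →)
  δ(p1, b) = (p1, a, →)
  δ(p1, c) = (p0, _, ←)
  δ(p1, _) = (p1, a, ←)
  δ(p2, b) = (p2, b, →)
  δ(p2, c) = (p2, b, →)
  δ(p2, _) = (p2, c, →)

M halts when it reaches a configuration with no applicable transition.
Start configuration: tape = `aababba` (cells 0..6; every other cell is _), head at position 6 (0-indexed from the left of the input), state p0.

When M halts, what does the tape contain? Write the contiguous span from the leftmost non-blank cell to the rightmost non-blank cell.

aabaaac_a

p0 | aababb[a]__   read a → write c, move ←, go to p0
p0 | aabab[b]c__   read b → write b, move →, go to p1
p1 | aababb[c]__   read c → write _, move ←, go to p0
p0 | aabab[b]___   read b → write b, move →, go to p1
p1 | aababb[_]__   read _ → write a, move ←, go to p1
p1 | aabab[b]a__   read b → write a, move →, go to p1
p1 | aababa[a]__   read a → write a, move →, go to p0
p0 | aababaa[_]_   read _ → write c, move →, go to p1
p1 | aababaac[_]   read _ → write a, move ←, go to p1
p1 | aababaa[c]a   read c → write _, move ←, go to p0
p0 | aababa[a]_a   read a → write c, move ←, go to p0
p0 | aabab[a]c_a   read a → write c, move ←, go to p0
p0 | aaba[b]cc_a   read b → write b, move →, go to p1
p1 | aabab[c]c_a   read c → write _, move ←, go to p0
p0 | aaba[b]_c_a   read b → write b, move →, go to p1
p1 | aabab[_]c_a   read _ → write a, move ←, go to p1
p1 | aaba[b]ac_a   read b → write a, move →, go to p1
p1 | aabaa[a]c_a   read a → write a, move →, go to p0
p0 | aabaaa[c]_a
The non-blank tape span at halt is aabaaac_a.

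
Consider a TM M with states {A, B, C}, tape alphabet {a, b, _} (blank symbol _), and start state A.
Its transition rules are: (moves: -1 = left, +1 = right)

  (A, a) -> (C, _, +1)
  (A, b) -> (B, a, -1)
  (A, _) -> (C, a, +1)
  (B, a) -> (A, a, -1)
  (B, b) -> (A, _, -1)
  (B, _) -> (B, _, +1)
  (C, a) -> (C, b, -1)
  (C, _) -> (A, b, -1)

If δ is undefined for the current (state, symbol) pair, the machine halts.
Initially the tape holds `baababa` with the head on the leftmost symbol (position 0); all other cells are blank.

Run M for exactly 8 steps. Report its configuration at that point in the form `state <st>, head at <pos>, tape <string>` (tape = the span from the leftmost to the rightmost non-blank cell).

state C, head at -2, tape abbbaababa

state=A head=0 tape=___[b]aababa   (A,b)→(B,a,-1)
state=B head=-1 tape=__[_]aaababa   (B,_)→(B,_,+1)
state=B head=0 tape=___[a]aababa   (B,a)→(A,a,-1)
state=A head=-1 tape=__[_]aaababa   (A,_)→(C,a,+1)
state=C head=0 tape=__a[a]aababa   (C,a)→(C,b,-1)
state=C head=-1 tape=__[a]baababa   (C,a)→(C,b,-1)
state=C head=-2 tape=_[_]bbaababa   (C,_)→(A,b,-1)
state=A head=-3 tape=[_]bbbaababa   (A,_)→(C,a,+1)
state=C head=-2 tape=a[b]bbaababa
After 8 steps: state C, head at -2, tape abbbaababa.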